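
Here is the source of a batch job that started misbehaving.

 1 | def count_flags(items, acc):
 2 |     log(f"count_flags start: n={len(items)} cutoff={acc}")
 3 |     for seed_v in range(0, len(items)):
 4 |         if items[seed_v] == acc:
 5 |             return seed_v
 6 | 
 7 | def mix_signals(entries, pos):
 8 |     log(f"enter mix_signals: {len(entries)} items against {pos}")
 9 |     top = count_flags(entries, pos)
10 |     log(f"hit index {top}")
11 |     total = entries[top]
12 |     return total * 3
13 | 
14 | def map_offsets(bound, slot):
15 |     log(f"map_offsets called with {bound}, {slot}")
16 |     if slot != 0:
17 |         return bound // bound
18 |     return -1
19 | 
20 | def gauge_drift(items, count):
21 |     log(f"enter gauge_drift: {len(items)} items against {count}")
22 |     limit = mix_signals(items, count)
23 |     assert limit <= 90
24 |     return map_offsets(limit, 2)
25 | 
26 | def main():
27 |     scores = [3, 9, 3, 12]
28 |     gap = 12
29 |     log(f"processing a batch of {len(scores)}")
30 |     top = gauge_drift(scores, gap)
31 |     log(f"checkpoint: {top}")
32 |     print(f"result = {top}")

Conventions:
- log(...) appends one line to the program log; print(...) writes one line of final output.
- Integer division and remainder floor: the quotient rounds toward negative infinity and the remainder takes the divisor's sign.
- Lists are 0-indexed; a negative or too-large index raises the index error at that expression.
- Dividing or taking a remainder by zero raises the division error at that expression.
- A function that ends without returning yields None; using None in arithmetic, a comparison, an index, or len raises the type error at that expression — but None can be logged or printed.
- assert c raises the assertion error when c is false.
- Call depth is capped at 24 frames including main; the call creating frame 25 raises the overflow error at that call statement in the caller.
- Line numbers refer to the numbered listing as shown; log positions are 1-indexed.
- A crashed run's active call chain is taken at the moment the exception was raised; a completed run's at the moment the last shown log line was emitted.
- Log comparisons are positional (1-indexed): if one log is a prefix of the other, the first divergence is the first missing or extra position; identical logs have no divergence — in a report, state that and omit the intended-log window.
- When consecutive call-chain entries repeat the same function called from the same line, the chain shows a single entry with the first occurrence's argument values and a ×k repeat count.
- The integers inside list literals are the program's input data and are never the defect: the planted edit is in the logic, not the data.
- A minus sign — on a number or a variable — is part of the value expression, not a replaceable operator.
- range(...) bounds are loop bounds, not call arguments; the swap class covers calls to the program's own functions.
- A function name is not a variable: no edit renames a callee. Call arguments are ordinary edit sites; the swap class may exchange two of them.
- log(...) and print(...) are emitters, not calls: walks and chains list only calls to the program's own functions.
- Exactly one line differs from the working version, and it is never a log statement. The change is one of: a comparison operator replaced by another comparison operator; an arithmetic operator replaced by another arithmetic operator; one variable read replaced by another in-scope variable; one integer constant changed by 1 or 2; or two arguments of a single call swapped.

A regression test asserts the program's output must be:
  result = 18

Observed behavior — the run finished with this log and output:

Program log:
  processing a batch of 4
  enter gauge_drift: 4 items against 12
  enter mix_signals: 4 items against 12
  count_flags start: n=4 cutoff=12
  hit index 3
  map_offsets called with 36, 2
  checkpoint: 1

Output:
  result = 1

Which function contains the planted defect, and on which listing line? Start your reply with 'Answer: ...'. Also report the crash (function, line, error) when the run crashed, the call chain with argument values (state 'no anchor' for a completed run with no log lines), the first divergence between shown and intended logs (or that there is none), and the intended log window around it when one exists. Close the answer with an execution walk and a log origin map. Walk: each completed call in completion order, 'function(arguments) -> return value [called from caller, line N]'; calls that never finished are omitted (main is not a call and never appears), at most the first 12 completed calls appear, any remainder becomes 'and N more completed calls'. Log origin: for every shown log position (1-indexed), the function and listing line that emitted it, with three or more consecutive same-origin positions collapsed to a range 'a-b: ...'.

Answer: the defect is in map_offsets at line 17.
Key observation: Everything matches until log position 7, which reads 'checkpoint: 1' in place of 'checkpoint: 18'.
Call chain: main.
First divergence: position 7 — the shown line 'checkpoint: 1' should read 'checkpoint: 18'.
Intended log window:
  5: hit index 3
  6: map_offsets called with 36, 2
  7: checkpoint: 18
Execution walk:
  count_flags([3, 9, 3, 12], 12) -> 3  [called from mix_signals, line 9]
  mix_signals([3, 9, 3, 12], 12) -> 36  [called from gauge_drift, line 22]
  map_offsets(36, 2) -> 1  [called from gauge_drift, line 24]
  gauge_drift([3, 9, 3, 12], 12) -> 1  [called from main, line 30]
Log line origins:
  1: from main, line 29
  2: from gauge_drift, line 21
  3: from mix_signals, line 8
  4: from count_flags, line 2
  5: from mix_signals, line 10
  6: from map_offsets, line 15
  7: from main, line 31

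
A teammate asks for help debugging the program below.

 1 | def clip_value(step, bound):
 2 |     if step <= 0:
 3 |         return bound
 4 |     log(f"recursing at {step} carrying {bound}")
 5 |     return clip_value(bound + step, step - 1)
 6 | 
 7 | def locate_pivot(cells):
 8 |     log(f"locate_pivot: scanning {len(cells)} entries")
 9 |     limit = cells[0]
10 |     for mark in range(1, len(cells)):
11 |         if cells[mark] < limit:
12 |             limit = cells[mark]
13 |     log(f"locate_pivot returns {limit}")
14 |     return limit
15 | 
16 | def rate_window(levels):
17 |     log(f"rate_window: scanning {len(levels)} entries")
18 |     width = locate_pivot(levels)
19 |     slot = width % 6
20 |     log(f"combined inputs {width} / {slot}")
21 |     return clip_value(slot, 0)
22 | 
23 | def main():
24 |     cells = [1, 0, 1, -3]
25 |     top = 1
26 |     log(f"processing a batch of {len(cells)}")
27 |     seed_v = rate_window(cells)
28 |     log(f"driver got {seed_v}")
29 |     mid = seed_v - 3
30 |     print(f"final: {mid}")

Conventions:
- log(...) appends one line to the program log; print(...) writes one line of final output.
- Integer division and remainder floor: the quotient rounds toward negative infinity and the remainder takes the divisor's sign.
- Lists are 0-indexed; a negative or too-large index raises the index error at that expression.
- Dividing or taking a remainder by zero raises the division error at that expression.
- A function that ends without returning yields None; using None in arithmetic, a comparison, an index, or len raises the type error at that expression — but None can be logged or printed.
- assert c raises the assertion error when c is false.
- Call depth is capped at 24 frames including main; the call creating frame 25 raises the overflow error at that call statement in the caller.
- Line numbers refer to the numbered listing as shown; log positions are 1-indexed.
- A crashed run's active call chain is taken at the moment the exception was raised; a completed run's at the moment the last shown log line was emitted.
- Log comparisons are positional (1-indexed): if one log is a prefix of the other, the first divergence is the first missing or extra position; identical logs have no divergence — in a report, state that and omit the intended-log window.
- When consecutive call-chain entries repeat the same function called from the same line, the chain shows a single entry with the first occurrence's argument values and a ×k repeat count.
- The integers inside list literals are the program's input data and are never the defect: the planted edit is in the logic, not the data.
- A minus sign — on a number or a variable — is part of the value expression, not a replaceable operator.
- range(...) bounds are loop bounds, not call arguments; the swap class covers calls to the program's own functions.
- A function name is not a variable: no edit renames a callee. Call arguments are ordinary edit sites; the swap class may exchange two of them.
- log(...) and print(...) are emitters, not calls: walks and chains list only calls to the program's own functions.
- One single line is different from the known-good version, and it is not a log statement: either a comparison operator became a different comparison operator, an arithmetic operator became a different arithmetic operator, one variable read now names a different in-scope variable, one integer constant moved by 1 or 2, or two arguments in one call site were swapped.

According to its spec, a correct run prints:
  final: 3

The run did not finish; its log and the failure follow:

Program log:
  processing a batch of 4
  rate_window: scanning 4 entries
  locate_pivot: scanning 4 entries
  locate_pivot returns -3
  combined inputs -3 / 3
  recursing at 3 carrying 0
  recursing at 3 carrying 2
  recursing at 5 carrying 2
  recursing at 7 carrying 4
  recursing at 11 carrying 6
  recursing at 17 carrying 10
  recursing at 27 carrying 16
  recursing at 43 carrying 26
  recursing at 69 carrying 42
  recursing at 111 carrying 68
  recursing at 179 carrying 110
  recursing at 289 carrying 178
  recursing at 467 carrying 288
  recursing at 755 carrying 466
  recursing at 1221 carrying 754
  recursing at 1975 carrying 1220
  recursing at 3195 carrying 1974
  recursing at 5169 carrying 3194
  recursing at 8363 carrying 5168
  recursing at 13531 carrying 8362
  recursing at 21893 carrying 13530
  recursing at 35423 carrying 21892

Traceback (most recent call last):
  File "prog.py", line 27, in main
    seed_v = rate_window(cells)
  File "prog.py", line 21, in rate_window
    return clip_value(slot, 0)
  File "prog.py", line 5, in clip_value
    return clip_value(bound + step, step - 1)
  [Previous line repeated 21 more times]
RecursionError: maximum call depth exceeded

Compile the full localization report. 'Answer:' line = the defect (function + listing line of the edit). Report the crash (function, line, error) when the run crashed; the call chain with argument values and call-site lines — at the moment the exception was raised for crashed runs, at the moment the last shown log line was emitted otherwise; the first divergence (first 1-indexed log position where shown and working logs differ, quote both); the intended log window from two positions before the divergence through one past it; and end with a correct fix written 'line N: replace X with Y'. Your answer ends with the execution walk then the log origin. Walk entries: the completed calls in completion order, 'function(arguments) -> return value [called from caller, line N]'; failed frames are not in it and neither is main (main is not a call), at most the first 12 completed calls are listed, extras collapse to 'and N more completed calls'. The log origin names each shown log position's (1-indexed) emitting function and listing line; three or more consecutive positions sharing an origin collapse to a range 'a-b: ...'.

Answer: the defect is in clip_value at line 5.
Key observation: Everything matches until log position 7, which reads 'recursing at 3 carrying 2' in place of 'recursing at 2 carrying 3'.
Crash: clip_value, line 5, RecursionError.
Call chain: main -> rate_window([1, 0, 1, -3]) (called at line 27) -> clip_value(3, 0) (called at line 21) -> clip_value(3, 2) (called at line 5) ×21.
First divergence: at position 7 the run shows 'recursing at 3 carrying 2' where the working version logs 'recursing at 2 carrying 3'.
Intended log window:
  5: combined inputs -3 / 3
  6: recursing at 3 carrying 0
  7: recursing at 2 carrying 3
  8: recursing at 1 carrying 5
Execution walk:
  locate_pivot([1, 0, 1, -3]) -> -3  [called from rate_window, line 18]
Log origins:
  1: logged in main at line 26
  2: logged in rate_window at line 17
  3: logged in locate_pivot at line 8
  4: logged in locate_pivot at line 13
  5: logged in rate_window at line 20
  6-27: logged in clip_value at line 4
A correct fix: line 5: replace `clip_value(bound + step, step - 1)` with `clip_value(step - 1, bound + step)`.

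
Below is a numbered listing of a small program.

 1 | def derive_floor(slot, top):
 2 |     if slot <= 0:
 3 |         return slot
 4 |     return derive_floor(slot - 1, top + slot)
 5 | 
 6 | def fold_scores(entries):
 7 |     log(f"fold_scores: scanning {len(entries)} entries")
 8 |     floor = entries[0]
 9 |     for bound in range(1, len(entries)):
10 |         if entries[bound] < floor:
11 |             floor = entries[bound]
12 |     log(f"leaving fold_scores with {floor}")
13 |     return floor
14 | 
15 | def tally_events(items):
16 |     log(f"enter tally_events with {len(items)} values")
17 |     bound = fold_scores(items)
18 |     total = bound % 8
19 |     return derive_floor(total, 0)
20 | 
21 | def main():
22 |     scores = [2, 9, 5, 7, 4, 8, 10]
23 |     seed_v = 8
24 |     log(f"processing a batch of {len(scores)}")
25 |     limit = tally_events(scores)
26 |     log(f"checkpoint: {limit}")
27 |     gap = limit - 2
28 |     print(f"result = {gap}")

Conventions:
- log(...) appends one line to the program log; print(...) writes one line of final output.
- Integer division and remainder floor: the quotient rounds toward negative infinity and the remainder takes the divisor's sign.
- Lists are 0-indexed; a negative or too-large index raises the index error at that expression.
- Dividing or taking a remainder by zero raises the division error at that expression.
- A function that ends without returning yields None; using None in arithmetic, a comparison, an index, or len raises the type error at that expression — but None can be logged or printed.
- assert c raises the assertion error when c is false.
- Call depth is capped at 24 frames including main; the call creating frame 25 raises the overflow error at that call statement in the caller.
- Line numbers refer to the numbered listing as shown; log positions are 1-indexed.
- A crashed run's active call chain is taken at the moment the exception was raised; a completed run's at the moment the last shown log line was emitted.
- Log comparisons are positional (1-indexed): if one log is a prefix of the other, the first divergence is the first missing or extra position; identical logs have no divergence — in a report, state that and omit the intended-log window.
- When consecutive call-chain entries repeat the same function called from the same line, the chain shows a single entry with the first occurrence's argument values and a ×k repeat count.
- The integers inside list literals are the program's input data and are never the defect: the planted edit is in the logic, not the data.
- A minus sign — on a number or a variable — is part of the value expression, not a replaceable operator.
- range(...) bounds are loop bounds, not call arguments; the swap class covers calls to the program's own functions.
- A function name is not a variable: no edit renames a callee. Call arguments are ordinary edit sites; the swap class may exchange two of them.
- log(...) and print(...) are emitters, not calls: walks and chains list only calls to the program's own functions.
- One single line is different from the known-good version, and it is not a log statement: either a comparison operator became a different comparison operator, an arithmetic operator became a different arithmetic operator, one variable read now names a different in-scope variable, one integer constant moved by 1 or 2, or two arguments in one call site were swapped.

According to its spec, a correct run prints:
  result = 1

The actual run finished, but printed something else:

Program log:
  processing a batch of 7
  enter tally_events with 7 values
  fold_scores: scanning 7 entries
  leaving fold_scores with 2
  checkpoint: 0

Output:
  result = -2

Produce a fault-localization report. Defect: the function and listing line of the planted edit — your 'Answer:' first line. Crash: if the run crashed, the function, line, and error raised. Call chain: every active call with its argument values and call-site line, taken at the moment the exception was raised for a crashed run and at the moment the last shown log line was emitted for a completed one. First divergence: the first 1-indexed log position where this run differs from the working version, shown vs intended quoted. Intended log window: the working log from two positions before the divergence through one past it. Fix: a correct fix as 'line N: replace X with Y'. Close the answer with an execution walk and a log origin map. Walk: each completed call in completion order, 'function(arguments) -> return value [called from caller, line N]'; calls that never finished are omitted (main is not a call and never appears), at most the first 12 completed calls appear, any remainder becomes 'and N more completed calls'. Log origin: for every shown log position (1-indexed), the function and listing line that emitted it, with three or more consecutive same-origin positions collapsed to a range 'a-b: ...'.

Answer: the defect is in derive_floor at line 3.
The tell: Position 5 is the first bad log line: 'checkpoint: 0' should read 'checkpoint: 3'.
Call chain: main.
First divergence: position 5; shown 'checkpoint: 0' vs intended 'checkpoint: 3'.
Intended log window:
  3: fold_scores: scanning 7 entries
  4: leaving fold_scores with 2
  5: checkpoint: 3
Execution walk:
  fold_scores([2, 9, 5, 7, 4, 8, 10]) -> 2  [called from tally_events, line 17]
  derive_floor(0, 3) -> 0  [called from derive_floor, line 4]
  derive_floor(1, 2) -> 0  [called from derive_floor, line 4]
  derive_floor(2, 0) -> 0  [called from tally_events, line 19]
  tally_events([2, 9, 5, 7, 4, 8, 10]) -> 0  [called from main, line 25]
Origin of each log line:
  1 — main, line 24
  2 — tally_events, line 16
  3 — fold_scores, line 7
  4 — fold_scores, line 12
  5 — main, line 26
A correct fix: line 3: replace `slot` with `top`.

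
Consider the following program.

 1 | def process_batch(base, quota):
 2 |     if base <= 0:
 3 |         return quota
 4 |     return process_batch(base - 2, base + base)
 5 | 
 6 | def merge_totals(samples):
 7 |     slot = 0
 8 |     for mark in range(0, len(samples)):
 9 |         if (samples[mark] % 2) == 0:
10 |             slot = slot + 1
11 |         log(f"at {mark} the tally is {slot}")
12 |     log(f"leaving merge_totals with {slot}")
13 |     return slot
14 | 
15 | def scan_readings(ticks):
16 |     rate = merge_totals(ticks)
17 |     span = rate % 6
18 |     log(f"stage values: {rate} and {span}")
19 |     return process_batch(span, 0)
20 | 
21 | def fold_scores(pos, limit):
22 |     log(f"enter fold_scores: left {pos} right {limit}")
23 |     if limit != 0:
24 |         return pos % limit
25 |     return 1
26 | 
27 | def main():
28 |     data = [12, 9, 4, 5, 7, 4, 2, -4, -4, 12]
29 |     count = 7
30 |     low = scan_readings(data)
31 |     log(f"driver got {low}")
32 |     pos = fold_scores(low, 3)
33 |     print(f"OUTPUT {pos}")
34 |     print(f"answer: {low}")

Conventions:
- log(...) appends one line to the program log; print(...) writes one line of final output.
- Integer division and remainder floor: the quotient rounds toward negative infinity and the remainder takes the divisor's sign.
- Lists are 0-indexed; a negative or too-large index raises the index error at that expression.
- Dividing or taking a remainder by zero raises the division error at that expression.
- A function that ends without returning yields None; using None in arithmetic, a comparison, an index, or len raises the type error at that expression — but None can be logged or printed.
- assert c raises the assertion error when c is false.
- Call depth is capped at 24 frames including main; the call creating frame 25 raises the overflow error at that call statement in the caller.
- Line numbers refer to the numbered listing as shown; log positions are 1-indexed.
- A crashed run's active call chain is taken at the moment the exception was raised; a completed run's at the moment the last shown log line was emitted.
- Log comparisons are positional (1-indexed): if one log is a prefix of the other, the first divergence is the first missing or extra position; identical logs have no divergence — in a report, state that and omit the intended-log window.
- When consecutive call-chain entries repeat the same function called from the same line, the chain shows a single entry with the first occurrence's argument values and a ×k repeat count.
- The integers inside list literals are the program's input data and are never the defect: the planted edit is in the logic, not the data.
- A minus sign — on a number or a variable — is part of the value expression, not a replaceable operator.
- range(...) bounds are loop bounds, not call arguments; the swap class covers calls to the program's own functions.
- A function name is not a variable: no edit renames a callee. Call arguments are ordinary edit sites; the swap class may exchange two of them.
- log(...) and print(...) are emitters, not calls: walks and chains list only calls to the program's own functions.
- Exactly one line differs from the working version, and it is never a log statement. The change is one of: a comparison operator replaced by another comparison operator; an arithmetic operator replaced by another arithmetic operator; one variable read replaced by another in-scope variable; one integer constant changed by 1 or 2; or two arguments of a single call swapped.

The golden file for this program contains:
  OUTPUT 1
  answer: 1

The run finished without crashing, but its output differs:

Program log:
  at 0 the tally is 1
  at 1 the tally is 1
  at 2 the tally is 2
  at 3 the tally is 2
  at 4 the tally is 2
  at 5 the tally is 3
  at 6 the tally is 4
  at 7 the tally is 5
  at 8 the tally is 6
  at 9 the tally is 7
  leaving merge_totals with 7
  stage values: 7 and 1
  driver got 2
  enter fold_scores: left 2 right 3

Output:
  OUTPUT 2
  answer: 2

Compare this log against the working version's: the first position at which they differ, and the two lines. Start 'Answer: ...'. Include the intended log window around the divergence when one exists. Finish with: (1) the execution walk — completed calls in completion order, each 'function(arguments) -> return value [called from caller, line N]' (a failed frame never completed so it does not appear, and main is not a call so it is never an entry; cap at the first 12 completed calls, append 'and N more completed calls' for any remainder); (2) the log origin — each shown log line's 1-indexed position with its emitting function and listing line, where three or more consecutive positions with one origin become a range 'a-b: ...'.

Answer: position 13 — the shown line 'driver got 2' should read 'driver got 1'.
Intended log window:
  11: leaving merge_totals with 7
  12: stage values: 7 and 1
  13: driver got 1
  14: enter fold_scores: left 1 right 3
Execution walk:
  merge_totals([12, 9, 4, 5, 7, 4, 2, -4, -4, 12]) -> 7  [called from scan_readings, line 16]
  process_batch(-1, 2) -> 2  [called from process_batch, line 4]
  process_batch(1, 0) -> 2  [called from scan_readings, line 19]
  scan_readings([12, 9, 4, 5, 7, 4, 2, -4, -4, 12]) -> 2  [called from main, line 30]
  fold_scores(2, 3) -> 2  [called from main, line 32]
Origin of each log line:
  1-10: emitted by merge_totals (line 11)
  11: emitted by merge_totals (line 12)
  12: emitted by scan_readings (line 18)
  13: emitted by main (line 31)
  14: emitted by fold_scores (line 22)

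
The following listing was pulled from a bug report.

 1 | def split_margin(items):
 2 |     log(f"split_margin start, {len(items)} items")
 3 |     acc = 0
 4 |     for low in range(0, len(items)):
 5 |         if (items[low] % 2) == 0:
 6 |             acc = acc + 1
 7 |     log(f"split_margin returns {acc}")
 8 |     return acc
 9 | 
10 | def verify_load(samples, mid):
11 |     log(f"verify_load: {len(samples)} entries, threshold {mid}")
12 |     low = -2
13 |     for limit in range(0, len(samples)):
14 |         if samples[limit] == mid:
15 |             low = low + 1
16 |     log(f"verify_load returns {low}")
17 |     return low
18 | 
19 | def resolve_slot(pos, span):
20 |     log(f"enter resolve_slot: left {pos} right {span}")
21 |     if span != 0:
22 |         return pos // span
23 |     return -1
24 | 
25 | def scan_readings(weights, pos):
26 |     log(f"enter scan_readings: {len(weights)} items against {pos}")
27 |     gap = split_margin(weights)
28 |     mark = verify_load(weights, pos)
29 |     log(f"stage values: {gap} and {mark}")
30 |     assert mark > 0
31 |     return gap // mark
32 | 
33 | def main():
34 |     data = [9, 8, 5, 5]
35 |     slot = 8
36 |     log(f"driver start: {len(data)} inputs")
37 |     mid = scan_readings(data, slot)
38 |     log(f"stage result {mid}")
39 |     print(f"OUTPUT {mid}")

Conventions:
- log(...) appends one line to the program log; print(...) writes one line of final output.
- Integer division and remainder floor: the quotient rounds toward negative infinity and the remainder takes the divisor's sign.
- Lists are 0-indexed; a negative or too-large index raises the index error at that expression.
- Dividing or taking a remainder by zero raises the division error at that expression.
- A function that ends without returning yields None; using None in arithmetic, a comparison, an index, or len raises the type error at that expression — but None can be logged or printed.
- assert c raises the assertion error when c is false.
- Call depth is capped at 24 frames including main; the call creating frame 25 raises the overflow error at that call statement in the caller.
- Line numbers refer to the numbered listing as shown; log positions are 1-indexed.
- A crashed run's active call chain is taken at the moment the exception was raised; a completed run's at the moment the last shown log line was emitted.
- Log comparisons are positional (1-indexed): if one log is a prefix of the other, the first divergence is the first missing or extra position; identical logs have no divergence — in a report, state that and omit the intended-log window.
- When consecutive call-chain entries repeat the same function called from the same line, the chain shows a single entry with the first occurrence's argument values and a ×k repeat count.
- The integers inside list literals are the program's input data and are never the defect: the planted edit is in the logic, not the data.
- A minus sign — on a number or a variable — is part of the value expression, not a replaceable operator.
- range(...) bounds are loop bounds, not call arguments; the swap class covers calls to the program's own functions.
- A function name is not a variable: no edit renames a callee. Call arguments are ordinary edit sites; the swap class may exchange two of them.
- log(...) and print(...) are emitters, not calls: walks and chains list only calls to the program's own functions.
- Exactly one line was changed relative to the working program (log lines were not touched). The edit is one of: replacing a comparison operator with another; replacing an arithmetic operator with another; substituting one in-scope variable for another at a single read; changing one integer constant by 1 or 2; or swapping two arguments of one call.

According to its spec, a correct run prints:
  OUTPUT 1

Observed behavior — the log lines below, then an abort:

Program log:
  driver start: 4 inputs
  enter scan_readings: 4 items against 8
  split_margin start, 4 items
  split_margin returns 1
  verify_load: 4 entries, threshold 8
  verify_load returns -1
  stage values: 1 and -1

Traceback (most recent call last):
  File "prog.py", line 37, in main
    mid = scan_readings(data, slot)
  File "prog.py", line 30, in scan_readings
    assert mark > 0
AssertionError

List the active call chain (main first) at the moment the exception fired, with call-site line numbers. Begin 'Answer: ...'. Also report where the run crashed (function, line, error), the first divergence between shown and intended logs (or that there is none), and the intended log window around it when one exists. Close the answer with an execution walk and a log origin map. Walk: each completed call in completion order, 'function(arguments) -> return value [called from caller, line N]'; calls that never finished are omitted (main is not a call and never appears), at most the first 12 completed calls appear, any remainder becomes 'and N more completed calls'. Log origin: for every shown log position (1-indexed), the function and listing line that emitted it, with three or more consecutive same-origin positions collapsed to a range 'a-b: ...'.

Answer: main -> scan_readings (called at line 37).
The tell: Everything matches until log position 6, which reads 'verify_load returns -1' in place of 'verify_load returns 1'.
Crash: scan_readings, line 30, AssertionError.
First divergence: position 6 — the shown line 'verify_load returns -1' should read 'verify_load returns 1'.
Intended log window:
  4: split_margin returns 1
  5: verify_load: 4 entries, threshold 8
  6: verify_load returns 1
  7: stage values: 1 and 1
Execution walk:
  split_margin([9, 8, 5, 5]) -> 1  [called from scan_readings, line 27]
  verify_load([9, 8, 5, 5], 8) -> -1  [called from scan_readings, line 28]
Log origins:
  1 — main, line 36
  2 — scan_readings, line 26
  3 — split_margin, line 2
  4 — split_margin, line 7
  5 — verify_load, line 11
  6 — verify_load, line 16
  7 — scan_readings, line 29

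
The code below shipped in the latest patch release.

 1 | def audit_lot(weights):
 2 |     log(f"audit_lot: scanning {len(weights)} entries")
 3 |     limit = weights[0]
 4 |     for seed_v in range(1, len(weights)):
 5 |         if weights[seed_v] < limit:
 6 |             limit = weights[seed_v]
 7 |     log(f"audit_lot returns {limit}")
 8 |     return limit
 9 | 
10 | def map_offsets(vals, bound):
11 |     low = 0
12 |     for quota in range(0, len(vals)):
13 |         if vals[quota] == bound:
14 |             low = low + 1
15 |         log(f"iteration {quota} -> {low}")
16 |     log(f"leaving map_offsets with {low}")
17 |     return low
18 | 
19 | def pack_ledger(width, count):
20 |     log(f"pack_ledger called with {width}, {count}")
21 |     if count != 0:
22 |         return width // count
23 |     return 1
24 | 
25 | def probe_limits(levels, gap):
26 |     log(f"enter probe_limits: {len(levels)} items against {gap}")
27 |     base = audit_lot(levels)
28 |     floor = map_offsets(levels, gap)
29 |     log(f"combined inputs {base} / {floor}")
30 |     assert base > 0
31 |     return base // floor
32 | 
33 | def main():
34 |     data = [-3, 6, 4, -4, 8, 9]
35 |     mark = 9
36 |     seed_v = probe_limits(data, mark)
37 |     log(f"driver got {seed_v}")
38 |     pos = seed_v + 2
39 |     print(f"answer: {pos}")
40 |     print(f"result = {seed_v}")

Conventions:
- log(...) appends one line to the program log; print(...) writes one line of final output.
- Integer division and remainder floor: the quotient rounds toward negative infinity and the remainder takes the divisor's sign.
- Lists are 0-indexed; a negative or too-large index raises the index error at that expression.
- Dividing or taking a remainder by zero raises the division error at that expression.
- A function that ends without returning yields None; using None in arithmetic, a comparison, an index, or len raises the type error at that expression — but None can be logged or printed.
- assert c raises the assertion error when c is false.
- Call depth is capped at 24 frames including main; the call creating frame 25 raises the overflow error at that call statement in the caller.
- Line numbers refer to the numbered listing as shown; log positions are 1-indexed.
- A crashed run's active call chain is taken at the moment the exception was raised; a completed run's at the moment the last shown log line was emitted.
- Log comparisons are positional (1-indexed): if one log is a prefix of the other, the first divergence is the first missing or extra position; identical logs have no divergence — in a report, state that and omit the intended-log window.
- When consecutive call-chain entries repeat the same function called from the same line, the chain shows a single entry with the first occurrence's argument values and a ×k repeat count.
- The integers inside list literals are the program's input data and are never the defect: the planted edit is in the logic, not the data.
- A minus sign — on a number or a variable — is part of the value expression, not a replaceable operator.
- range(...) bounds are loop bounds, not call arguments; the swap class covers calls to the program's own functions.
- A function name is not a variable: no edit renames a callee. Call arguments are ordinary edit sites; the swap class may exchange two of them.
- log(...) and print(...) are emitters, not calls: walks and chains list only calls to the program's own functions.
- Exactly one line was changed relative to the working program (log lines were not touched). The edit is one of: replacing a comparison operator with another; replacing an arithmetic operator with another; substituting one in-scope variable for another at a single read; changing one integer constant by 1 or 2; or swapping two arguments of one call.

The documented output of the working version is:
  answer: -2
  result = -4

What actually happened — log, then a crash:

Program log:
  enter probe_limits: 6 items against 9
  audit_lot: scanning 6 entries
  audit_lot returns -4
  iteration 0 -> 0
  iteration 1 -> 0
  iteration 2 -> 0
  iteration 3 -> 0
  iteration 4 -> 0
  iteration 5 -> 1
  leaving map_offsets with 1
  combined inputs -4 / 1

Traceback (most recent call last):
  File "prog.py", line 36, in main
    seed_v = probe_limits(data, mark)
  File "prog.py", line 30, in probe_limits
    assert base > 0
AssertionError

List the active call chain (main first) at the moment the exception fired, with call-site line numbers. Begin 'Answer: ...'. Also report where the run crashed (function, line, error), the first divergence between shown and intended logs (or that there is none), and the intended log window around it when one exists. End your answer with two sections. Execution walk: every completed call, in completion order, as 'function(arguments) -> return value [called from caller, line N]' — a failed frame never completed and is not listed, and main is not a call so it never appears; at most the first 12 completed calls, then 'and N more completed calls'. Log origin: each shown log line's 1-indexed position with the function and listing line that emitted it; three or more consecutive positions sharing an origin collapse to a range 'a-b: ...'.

Answer: main -> probe_limits (called at line 36).
Key observation: After 11 matching log lines the faulty run goes silent, while the working version continues with 'driver got -4'.
Crash: probe_limits, line 30, AssertionError.
First divergence: position 12; the shown log stops at 11 lines while the working version next logs 'driver got -4'.
Intended log window:
  10: leaving map_offsets with 1
  11: combined inputs -4 / 1
  12: driver got -4
Execution walk:
  audit_lot([-3, 6, 4, -4, 8, 9]) -> -4  [called from probe_limits, line 27]
  map_offsets([-3, 6, 4, -4, 8, 9], 9) -> 1  [called from probe_limits, line 28]
Origin of each log line:
  1: from probe_limits, line 26
  2: from audit_lot, line 2
  3: from audit_lot, line 7
  4-9: from map_offsets, line 15
  10: from map_offsets, line 16
  11: from probe_limits, line 29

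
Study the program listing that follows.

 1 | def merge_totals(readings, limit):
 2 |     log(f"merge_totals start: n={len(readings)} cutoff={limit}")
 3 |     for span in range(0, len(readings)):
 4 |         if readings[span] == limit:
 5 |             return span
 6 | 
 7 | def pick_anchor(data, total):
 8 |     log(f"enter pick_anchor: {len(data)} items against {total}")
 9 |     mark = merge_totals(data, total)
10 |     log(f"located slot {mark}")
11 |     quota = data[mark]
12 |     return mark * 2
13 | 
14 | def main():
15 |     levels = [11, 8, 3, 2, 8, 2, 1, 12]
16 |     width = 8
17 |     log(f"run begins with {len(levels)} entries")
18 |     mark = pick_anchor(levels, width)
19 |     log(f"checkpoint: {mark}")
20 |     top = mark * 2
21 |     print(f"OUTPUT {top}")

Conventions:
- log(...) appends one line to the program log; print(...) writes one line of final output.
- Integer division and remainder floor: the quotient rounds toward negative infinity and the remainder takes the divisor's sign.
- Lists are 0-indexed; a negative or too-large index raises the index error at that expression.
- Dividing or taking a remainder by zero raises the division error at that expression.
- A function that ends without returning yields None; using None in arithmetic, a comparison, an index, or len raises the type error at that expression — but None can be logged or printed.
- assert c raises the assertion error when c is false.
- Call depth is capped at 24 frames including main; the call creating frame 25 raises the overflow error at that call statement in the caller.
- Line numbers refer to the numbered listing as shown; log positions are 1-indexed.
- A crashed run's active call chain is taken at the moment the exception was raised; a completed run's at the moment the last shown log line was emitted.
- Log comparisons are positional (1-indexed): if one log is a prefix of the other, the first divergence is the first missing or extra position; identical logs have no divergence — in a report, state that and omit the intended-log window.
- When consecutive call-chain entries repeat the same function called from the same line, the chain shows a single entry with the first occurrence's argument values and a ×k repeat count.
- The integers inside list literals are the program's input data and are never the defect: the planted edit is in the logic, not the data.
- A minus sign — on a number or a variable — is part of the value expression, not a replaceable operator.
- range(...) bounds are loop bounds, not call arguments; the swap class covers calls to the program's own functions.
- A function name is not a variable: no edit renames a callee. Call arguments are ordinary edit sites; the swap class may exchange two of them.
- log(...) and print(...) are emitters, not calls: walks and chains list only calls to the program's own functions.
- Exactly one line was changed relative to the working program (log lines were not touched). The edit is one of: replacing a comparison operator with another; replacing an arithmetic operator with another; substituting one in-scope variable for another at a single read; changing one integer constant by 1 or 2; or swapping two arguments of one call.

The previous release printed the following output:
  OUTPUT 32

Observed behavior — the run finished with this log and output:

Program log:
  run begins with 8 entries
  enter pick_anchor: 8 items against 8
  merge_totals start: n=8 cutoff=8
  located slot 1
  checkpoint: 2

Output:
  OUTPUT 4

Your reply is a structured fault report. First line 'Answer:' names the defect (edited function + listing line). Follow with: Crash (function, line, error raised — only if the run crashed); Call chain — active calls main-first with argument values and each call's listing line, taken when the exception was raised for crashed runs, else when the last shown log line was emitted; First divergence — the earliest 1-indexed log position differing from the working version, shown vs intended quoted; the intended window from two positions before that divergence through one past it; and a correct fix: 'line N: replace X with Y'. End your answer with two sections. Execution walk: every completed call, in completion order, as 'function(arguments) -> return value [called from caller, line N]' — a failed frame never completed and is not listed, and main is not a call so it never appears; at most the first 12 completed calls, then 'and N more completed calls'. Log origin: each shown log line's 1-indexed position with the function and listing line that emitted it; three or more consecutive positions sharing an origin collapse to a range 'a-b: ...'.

Answer: the defect is in pick_anchor at line 12.
Key observation: Everything matches until log position 5, which reads 'checkpoint: 2' in place of 'checkpoint: 16'.
Call chain: main.
First divergence: position 5 — the shown line 'checkpoint: 2' should read 'checkpoint: 16'.
Intended log window:
  3: merge_totals start: n=8 cutoff=8
  4: located slot 1
  5: checkpoint: 16
Execution walk:
  merge_totals([11, 8, 3, 2, 8, 2, 1, 12], 8) -> 1  [called from pick_anchor, line 9]
  pick_anchor([11, 8, 3, 2, 8, 2, 1, 12], 8) -> 2  [called from main, line 18]
Log origins:
  1 — main, line 17
  2 — pick_anchor, line 8
  3 — merge_totals, line 2
  4 — pick_anchor, line 10
  5 — main, line 19
A correct fix: line 12: replace `mark` with `quota`.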